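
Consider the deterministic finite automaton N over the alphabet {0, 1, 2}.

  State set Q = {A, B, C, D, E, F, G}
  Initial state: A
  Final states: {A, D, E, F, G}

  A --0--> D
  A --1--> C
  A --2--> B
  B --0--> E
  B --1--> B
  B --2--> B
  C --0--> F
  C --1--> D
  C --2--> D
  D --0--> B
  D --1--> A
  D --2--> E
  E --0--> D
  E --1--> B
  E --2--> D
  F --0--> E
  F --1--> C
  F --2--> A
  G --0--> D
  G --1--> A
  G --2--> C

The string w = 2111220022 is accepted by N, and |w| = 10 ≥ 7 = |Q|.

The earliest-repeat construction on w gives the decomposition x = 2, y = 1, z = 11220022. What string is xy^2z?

xy^2z = 2·1·1·11220022 = 21111220022.
Reading y = 1 takes N from B back to B, so after x·y·y the machine is still in B, and z then leads to the accepting state D. Hence 21111220022 ∈ L(N).

21111220022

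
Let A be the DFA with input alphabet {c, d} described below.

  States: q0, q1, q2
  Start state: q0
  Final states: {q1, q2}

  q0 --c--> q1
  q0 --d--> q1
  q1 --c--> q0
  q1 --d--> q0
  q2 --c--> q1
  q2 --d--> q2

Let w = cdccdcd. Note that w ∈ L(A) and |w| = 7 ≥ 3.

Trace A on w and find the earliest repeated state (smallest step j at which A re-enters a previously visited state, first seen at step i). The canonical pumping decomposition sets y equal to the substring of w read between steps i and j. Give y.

State sequence: q0 -c-> q1 -d-> q0 -c-> q1 -c-> q0 -d-> q1 -c-> q0 -d-> q1
First repeat at step 2: q0 was already visited.

So i = 0, j = 2, giving x = w[0:0] = ε, y = w[0:2] = cd, z = w[2:7] = ccdcd.
Check: |xy| = 2 ≤ 3 and |y| = 2 ≥ 1. Reading y takes A from q0 back to q0, so every xyⁱz is accepted.
Since A has 3 states, any run of length ≥ 3 visits 3+1 states, so by pigeonhole some state repeats within the first 3 steps — that repeat gives the pumpable loop.

cd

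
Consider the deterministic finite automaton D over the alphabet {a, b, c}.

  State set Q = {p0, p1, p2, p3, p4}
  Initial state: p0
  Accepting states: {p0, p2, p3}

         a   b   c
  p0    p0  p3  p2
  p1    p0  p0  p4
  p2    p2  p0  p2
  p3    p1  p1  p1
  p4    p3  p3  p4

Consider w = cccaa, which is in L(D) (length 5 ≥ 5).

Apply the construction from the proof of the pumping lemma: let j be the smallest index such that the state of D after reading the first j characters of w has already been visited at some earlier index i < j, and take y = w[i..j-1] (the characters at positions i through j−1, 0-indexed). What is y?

State sequence: p0 -c-> p2 -c-> p2 -c-> p2 -a-> p2 -a-> p2
First repeat at step 2: p2 was already visited.

So i = 1, j = 2, giving x = w[0:1] = c, y = w[1:2] = c, z = w[2:5] = caa.
Check: |xy| = 2 ≤ 5 and |y| = 1 ≥ 1. Reading y takes D from p2 back to p2, so every xyⁱz is accepted.
With |Q| = 5, pigeonhole forces a state repeat no later than step 5; the substring read between the first and second visits to that state can be pumped.

c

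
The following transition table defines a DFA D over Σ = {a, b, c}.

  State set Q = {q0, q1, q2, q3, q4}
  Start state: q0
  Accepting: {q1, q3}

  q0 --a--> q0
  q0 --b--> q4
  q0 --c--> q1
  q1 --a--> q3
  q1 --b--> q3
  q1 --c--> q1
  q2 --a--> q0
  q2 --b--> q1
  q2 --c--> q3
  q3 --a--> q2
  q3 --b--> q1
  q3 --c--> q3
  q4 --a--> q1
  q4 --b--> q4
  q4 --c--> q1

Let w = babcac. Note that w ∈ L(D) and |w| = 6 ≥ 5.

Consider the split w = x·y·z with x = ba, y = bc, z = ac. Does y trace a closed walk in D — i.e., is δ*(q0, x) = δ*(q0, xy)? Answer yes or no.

State sequence: q0 -b-> q4 -a-> q1 -b-> q3 -c-> q3

After x (step 2): q1. After xy (step 4): q3.
They differ (q1 ≠ q3), so y is not a cycle from the state after x; this split is not the one the pumping-lemma construction produces, and pumping y need not keep the string in L(D).

no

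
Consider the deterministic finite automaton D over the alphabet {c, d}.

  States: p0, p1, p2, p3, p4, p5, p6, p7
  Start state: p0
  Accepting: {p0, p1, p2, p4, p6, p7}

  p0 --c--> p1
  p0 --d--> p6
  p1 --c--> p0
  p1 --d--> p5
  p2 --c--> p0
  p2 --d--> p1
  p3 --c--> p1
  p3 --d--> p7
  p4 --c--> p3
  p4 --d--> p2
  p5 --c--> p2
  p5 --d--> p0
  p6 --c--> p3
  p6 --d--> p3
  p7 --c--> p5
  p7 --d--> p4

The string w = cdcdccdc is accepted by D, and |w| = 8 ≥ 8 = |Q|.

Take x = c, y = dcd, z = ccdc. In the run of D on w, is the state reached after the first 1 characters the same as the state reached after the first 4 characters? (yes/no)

yes

Run of D on the first 4 characters of w = c d c d:
  step 0: p0  (start)
  step 1: p1  (read c: p0→p1)
  step 2: p5  (read d: p1→p5)
  step 3: p2  (read c: p5→p2)
  step 4: p1  (read d: p2→p1)

After x (step 1): p1. After xy (step 4): p1.
They match, so y = dcd drives D around a cycle from p1 back to itself; pumping y any number of times keeps D in p1 before reading z, and xyⁱz ∈ L(D) for every i ≥ 0.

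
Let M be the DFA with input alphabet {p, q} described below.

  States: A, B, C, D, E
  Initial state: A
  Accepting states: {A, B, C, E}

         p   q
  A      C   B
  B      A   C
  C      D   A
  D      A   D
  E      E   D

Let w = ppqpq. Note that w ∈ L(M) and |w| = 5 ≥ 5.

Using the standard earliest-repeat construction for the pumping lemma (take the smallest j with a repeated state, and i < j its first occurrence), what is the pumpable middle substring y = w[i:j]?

Run of M on w = p p q p q:
  step 0: A  (start)
  step 1: C  (read p: A→C)
  step 2: D  (read p: C→D)
  step 3: D  (read q: D→D)   ← first repeat (D seen earlier)
  step 4: A  (read p: D→A)
  step 5: B  (read q: A→B)

So i = 2, j = 3, giving x = w[0:2] = pp, y = w[2:3] = q, z = w[3:5] = pq.
Check: |xy| = 3 ≤ 5 and |y| = 1 ≥ 1. Reading y takes M from D back to D, so every xyⁱz is accepted.
The DFA has 5 states, so the proof of the pumping lemma guarantees a repeated state among the first 5+1 visited; the segment between the two visits is the pumpable y.

q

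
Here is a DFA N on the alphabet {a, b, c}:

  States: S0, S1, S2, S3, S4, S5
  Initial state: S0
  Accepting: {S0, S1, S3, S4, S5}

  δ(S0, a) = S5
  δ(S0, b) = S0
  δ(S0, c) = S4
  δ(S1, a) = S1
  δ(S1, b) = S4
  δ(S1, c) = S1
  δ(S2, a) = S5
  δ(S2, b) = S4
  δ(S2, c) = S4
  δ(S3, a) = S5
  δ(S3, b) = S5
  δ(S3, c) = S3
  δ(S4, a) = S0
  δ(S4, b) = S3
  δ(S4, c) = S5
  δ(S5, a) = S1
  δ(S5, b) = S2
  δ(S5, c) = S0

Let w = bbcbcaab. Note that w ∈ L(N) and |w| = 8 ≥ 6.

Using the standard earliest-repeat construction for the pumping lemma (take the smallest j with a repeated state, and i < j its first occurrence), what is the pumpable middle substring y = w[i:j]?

b

State sequence: S0 -b-> S0 -b-> S0 -c-> S4 -b-> S3 -c-> S3 -a-> S5 -a-> S1 -b-> S4
First repeat at step 1: S0 was already visited.

So i = 0, j = 1, giving x = w[0:0] = ε, y = w[0:1] = b, z = w[1:8] = bcbcaab.
Check: |xy| = 1 ≤ 6 and |y| = 1 ≥ 1. Reading y takes N from S0 back to S0, so every xyⁱz is accepted.
Since N has 6 states, any run of length ≥ 6 visits 6+1 states, so by pigeonhole some state repeats within the first 6 steps — that repeat gives the pumpable loop.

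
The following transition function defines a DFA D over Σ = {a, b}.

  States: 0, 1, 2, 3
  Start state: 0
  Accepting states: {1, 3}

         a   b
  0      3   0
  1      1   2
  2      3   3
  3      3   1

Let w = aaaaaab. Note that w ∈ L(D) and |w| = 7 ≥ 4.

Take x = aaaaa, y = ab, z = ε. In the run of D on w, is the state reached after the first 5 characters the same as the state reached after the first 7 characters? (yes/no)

no

Run of D on the first 7 characters of w = a a a a a a b:
  step 0: 0  (start)
  step 1: 3  (read a: 0→3)
  step 2: 3  (read a: 3→3)
  step 3: 3  (read a: 3→3)
  step 4: 3  (read a: 3→3)
  step 5: 3  (read a: 3→3)
  step 6: 3  (read a: 3→3)
  step 7: 1  (read b: 3→1)

After x (step 5): 3. After xy (step 7): 1.
They differ (3 ≠ 1), so y is not a cycle from the state after x; this split is not the one the pumping-lemma construction produces, and pumping y need not keep the string in L(D).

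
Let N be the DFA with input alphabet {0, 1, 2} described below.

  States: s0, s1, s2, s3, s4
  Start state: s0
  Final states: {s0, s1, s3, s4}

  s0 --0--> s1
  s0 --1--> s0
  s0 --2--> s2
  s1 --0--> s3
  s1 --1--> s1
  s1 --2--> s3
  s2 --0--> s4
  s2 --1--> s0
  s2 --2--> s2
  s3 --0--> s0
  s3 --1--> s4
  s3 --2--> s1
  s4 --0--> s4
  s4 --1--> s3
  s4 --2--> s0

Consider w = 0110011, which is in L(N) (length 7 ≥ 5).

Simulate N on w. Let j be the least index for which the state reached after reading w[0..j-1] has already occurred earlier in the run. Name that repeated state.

State sequence: s0 -0-> s1 -1-> s1 -1-> s1 -0-> s3 -0-> s0 -1-> s0 -1-> s0
First repeat at step 2: s1 was already visited.

The earliest repeat is at step j = 2: N is in s1, which it already visited at step i = 1.
Pumping length from the standard proof: p = 5 (the number of states). The repeated state found above gives |xy| = j ≤ 5 and |y| = j − i ≥ 1.

s1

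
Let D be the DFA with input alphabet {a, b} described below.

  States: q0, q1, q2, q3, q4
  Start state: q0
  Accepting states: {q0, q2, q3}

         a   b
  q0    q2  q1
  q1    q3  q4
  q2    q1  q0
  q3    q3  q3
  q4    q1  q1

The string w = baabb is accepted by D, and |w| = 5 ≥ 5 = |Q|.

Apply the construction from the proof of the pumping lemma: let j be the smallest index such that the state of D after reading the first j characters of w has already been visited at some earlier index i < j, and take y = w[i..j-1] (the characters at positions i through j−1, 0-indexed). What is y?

Run of D on w = b a a b b:
  step 0: q0  (start)
  step 1: q1  (read b: q0→q1)
  step 2: q3  (read a: q1→q3)
  step 3: q3  (read a: q3→q3)   ← first repeat (q3 seen earlier)
  step 4: q3  (read b: q3→q3)
  step 5: q3  (read b: q3→q3)

So i = 2, j = 3, giving x = w[0:2] = ba, y = w[2:3] = a, z = w[3:5] = bb.
Check: |xy| = 3 ≤ 5 and |y| = 1 ≥ 1. Reading y takes D from q3 back to q3, so every xyⁱz is accepted.

a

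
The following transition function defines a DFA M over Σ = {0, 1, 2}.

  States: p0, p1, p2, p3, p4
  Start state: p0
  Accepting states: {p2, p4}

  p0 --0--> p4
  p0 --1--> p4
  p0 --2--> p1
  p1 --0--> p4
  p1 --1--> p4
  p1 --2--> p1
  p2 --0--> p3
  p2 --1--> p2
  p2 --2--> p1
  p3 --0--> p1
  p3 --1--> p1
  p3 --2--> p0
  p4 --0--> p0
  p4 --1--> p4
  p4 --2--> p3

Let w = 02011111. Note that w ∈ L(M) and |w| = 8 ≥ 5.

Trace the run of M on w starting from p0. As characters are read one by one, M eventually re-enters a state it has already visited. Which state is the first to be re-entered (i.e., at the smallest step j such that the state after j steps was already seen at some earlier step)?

p4

Run of M on w = 0 2 0 1 1 1 1 1:
  step 0: p0  (start)
  step 1: p4  (read 0: p0→p4)
  step 2: p3  (read 2: p4→p3)
  step 3: p1  (read 0: p3→p1)
  step 4: p4  (read 1: p1→p4)   ← first repeat (p4 seen earlier)
  step 5: p4  (read 1: p4→p4)
  step 6: p4  (read 1: p4→p4)
  step 7: p4  (read 1: p4→p4)
  step 8: p4  (read 1: p4→p4)

The earliest repeat is at step j = 4: M is in p4, which it already visited at step i = 1.
The DFA has 5 states, so the proof of the pumping lemma guarantees a repeated state among the first 5+1 visited; the segment between the two visits is the pumpable y.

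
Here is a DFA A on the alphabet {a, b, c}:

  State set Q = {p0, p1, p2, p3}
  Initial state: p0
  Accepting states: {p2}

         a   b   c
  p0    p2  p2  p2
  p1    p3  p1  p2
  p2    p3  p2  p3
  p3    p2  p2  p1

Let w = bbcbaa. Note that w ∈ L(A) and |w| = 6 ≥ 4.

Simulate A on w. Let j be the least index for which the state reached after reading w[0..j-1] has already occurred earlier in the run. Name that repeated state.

p2

State sequence: p0 -b-> p2 -b-> p2 -c-> p3 -b-> p2 -a-> p3 -a-> p2
First repeat at step 2: p2 was already visited.

The earliest repeat is at step j = 2: A is in p2, which it already visited at step i = 1.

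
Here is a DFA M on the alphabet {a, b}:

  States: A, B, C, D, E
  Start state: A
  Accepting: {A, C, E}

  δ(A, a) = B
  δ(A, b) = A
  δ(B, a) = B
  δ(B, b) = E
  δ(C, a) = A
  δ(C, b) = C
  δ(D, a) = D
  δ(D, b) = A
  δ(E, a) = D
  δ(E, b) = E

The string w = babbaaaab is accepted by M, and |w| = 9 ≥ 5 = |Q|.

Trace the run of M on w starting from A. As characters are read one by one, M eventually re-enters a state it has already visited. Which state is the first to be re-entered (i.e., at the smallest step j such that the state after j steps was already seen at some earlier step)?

A

Run of M on w = b a b b a a a a b:
  step 0: A  (start)
  step 1: A  (read b: A→A)   ← first repeat (A seen earlier)
  step 2: B  (read a: A→B)
  step 3: E  (read b: B→E)
  step 4: E  (read b: E→E)
  step 5: D  (read a: E→D)
  step 6: D  (read a: D→D)
  step 7: D  (read a: D→D)
  step 8: D  (read a: D→D)
  step 9: A  (read b: D→A)

The earliest repeat is at step j = 1: M is in A, which it already visited at step i = 0.
With |Q| = 5, pigeonhole forces a state repeat no later than step 5; the substring read between the first and second visits to that state can be pumped.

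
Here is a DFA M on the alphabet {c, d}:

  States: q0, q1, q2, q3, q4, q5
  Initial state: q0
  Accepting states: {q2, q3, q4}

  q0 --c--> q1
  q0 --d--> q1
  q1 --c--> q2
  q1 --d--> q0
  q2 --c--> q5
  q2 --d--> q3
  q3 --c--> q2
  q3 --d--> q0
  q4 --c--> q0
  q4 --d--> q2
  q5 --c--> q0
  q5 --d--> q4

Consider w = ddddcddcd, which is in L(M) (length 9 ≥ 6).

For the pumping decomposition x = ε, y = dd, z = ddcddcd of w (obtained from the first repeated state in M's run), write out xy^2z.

xy^2z = ε·dd·dd·ddcddcd = ddddddcddcd.
Reading y = dd takes M from q0 back to q0, so after x·y·y the machine is still in q0, and z then leads to the accepting state q3. Hence ddddddcddcd ∈ L(M).

ddddddcddcd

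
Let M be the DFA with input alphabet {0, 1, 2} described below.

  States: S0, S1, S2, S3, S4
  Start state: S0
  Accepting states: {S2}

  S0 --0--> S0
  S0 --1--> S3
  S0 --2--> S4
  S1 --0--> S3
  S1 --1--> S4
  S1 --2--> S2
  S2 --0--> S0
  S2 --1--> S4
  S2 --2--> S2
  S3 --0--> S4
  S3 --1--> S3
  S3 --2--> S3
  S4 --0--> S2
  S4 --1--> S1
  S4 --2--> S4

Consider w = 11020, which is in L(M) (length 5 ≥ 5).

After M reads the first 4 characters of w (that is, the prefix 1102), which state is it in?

S4

State sequence: S0 -1-> S3 -1-> S3 -0-> S4 -2-> S4

After reading 4 characters, M is in state S4.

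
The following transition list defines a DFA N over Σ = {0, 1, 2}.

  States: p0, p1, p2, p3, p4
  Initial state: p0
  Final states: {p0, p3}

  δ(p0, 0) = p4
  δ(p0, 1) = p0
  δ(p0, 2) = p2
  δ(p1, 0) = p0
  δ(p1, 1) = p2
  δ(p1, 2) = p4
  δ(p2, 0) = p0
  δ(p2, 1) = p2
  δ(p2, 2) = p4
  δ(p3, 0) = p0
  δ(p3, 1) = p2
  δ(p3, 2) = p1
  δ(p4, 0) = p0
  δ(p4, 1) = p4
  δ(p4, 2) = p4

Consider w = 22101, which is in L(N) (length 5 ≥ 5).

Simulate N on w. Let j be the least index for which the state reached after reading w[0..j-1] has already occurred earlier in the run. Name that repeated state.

p4

Run of N on w = 2 2 1 0 1:
  step 0: p0  (start)
  step 1: p2  (read 2: p0→p2)
  step 2: p4  (read 2: p2→p4)
  step 3: p4  (read 1: p4→p4)   ← first repeat (p4 seen earlier)
  step 4: p0  (read 0: p4→p0)
  step 5: p0  (read 1: p0→p0)

The earliest repeat is at step j = 3: N is in p4, which it already visited at step i = 2.
The DFA has 5 states, so the proof of the pumping lemma guarantees a repeated state among the first 5+1 visited; the segment between the two visits is the pumpable y.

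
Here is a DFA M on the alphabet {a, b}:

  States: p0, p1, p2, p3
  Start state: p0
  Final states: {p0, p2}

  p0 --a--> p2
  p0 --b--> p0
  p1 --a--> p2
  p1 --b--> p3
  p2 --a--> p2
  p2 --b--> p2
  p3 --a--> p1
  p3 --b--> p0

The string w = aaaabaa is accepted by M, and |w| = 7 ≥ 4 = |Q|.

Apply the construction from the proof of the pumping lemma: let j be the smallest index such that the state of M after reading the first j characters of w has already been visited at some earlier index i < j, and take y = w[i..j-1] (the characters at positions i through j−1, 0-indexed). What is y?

a

State sequence: p0 -a-> p2 -a-> p2 -a-> p2 -a-> p2 -b-> p2 -a-> p2 -a-> p2
First repeat at step 2: p2 was already visited.

So i = 1, j = 2, giving x = w[0:1] = a, y = w[1:2] = a, z = w[2:7] = aabaa.
Check: |xy| = 2 ≤ 4 and |y| = 1 ≥ 1. Reading y takes M from p2 back to p2, so every xyⁱz is accepted.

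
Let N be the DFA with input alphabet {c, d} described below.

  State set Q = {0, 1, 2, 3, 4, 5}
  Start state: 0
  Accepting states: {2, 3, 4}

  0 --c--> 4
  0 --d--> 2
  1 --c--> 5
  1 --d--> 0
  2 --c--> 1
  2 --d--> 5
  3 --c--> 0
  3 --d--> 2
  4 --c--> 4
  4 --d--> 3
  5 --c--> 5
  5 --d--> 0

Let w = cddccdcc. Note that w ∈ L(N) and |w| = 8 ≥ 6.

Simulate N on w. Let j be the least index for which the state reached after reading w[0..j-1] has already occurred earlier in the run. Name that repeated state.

0

State sequence: 0 -c-> 4 -d-> 3 -d-> 2 -c-> 1 -c-> 5 -d-> 0 -c-> 4 -c-> 4
First repeat at step 6: 0 was already visited.

The earliest repeat is at step j = 6: N is in 0, which it already visited at step i = 0.
The DFA has 6 states, so the proof of the pumping lemma guarantees a repeated state among the first 6+1 visited; the segment between the two visits is the pumpable y.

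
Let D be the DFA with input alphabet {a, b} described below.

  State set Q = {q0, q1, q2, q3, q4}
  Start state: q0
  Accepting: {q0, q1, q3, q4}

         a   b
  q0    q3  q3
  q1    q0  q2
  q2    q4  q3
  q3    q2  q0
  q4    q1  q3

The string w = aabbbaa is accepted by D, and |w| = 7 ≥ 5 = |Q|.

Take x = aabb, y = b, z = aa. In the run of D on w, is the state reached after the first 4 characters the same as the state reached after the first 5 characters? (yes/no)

State sequence: q0 -a-> q3 -a-> q2 -b-> q3 -b-> q0 -b-> q3

After x (step 4): q0. After xy (step 5): q3.
They differ (q0 ≠ q3), so y is not a cycle from the state after x; this split is not the one the pumping-lemma construction produces, and pumping y need not keep the string in L(D).

no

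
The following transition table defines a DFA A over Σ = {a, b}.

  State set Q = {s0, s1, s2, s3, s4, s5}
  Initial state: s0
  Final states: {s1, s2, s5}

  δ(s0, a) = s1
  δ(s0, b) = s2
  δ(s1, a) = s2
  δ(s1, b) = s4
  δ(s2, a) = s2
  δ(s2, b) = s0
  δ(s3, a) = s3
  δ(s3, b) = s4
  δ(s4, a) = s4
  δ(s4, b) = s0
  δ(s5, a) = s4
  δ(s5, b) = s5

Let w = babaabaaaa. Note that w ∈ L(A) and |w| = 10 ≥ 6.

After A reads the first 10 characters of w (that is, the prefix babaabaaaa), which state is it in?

Run of A on the first 10 characters of w = b a b a a b a a a a:
  step 0: s0  (start)
  step 1: s2  (read b: s0→s2)
  step 2: s2  (read a: s2→s2)
  step 3: s0  (read b: s2→s0)
  step 4: s1  (read a: s0→s1)
  step 5: s2  (read a: s1→s2)
  step 6: s0  (read b: s2→s0)
  step 7: s1  (read a: s0→s1)
  step 8: s2  (read a: s1→s2)
  step 9: s2  (read a: s2→s2)
  step 10: s2  (read a: s2→s2)

After reading 10 characters, A is in state s2.

s2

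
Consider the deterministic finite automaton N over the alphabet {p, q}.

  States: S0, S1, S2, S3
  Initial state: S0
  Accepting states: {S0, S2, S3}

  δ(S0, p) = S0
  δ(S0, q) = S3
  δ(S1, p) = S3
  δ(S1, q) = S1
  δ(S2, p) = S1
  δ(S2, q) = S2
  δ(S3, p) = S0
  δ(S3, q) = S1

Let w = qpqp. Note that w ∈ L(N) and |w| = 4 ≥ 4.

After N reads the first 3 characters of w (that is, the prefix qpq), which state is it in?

State sequence: S0 -q-> S3 -p-> S0 -q-> S3

After reading 3 characters, N is in state S3.

S3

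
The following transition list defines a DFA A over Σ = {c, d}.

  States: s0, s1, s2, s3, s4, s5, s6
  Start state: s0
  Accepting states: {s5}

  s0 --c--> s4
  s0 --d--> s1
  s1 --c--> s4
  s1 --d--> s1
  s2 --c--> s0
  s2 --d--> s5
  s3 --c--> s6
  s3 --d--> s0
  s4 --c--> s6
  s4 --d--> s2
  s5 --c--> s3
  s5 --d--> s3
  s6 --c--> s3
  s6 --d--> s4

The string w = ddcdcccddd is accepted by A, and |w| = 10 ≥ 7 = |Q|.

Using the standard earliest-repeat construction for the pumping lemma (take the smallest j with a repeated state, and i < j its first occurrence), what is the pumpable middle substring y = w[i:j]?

State sequence: s0 -d-> s1 -d-> s1 -c-> s4 -d-> s2 -c-> s0 -c-> s4 -c-> s6 -d-> s4 -d-> s2 -d-> s5
First repeat at step 2: s1 was already visited.

So i = 1, j = 2, giving x = w[0:1] = d, y = w[1:2] = d, z = w[2:10] = cdcccddd.
Check: |xy| = 2 ≤ 7 and |y| = 1 ≥ 1. Reading y takes A from s1 back to s1, so every xyⁱz is accepted.

d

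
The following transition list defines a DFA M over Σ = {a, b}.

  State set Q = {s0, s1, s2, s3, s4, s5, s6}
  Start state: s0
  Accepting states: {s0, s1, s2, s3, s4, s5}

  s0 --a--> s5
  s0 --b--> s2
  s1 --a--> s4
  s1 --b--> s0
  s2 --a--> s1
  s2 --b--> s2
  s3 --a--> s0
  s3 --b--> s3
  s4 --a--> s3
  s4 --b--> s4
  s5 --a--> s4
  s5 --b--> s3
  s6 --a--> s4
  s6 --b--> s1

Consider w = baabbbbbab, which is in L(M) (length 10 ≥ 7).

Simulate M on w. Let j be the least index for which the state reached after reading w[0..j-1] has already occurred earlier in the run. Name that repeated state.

s4

Run of M on w = b a a b b b b b a b:
  step 0: s0  (start)
  step 1: s2  (read b: s0→s2)
  step 2: s1  (read a: s2→s1)
  step 3: s4  (read a: s1→s4)
  step 4: s4  (read b: s4→s4)   ← first repeat (s4 seen earlier)
  step 5: s4  (read b: s4→s4)
  step 6: s4  (read b: s4→s4)
  step 7: s4  (read b: s4→s4)
  step 8: s4  (read b: s4→s4)
  step 9: s3  (read a: s4→s3)
  step 10: s3  (read b: s3→s3)

The earliest repeat is at step j = 4: M is in s4, which it already visited at step i = 3.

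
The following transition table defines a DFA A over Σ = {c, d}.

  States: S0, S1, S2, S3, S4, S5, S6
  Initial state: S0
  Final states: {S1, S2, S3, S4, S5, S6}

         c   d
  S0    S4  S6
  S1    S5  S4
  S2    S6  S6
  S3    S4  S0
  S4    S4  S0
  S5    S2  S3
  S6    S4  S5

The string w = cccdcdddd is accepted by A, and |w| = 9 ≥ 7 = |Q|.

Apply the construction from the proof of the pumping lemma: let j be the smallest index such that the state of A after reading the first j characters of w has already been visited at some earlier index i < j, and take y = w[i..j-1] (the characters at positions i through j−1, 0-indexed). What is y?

State sequence: S0 -c-> S4 -c-> S4 -c-> S4 -d-> S0 -c-> S4 -d-> S0 -d-> S6 -d-> S5 -d-> S3
First repeat at step 2: S4 was already visited.

So i = 1, j = 2, giving x = w[0:1] = c, y = w[1:2] = c, z = w[2:9] = cdcdddd.
Check: |xy| = 2 ≤ 7 and |y| = 1 ≥ 1. Reading y takes A from S4 back to S4, so every xyⁱz is accepted.

c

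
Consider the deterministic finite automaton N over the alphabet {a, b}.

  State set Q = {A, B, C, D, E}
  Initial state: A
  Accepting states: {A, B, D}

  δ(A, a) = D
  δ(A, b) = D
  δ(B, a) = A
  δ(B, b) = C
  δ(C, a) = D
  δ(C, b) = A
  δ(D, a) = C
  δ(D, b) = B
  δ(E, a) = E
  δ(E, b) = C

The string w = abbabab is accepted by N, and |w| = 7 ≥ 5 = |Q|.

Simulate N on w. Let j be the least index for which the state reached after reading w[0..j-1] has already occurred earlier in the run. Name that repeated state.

State sequence: A -a-> D -b-> B -b-> C -a-> D -b-> B -a-> A -b-> D
First repeat at step 4: D was already visited.

The earliest repeat is at step j = 4: N is in D, which it already visited at step i = 1.
Since N has 5 states, any run of length ≥ 5 visits 5+1 states, so by pigeonhole some state repeats within the first 5 steps — that repeat gives the pumpable loop.

D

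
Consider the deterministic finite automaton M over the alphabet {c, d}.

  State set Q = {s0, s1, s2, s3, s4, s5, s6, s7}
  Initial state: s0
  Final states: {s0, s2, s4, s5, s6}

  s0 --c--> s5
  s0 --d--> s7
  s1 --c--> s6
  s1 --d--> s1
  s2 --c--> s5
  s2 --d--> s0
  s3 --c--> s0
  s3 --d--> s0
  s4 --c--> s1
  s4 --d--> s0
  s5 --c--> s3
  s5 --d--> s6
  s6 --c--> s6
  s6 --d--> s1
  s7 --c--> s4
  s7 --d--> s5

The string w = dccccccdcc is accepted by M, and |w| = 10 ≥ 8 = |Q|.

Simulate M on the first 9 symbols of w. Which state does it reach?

s6

Run of M on the first 9 characters of w = d c c c c c c d c:
  step 0: s0  (start)
  step 1: s7  (read d: s0→s7)
  step 2: s4  (read c: s7→s4)
  step 3: s1  (read c: s4→s1)
  step 4: s6  (read c: s1→s6)
  step 5: s6  (read c: s6→s6)
  step 6: s6  (read c: s6→s6)
  step 7: s6  (read c: s6→s6)
  step 8: s1  (read d: s6→s1)
  step 9: s6  (read c: s1→s6)

After reading 9 characters, M is in state s6.
(This kind of state-tracing is the core of the pumping-lemma construction: with 8 states, pigeonhole forces a repeat within the first 8 steps.)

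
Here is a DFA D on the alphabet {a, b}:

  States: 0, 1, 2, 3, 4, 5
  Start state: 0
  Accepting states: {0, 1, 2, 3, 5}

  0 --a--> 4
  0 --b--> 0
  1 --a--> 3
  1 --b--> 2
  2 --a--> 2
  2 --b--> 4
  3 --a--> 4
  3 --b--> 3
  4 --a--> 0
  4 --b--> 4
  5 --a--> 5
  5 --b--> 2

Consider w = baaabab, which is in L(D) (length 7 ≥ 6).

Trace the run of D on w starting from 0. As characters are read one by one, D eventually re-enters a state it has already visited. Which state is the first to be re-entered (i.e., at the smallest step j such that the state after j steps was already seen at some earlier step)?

Run of D on w = b a a a b a b:
  step 0: 0  (start)
  step 1: 0  (read b: 0→0)   ← first repeat (0 seen earlier)
  step 2: 4  (read a: 0→4)
  step 3: 0  (read a: 4→0)
  step 4: 4  (read a: 0→4)
  step 5: 4  (read b: 4→4)
  step 6: 0  (read a: 4→0)
  step 7: 0  (read b: 0→0)

The earliest repeat is at step j = 1: D is in 0, which it already visited at step i = 0.
The DFA has 6 states, so the proof of the pumping lemma guarantees a repeated state among the first 6+1 visited; the segment between the two visits is the pumpable y.

0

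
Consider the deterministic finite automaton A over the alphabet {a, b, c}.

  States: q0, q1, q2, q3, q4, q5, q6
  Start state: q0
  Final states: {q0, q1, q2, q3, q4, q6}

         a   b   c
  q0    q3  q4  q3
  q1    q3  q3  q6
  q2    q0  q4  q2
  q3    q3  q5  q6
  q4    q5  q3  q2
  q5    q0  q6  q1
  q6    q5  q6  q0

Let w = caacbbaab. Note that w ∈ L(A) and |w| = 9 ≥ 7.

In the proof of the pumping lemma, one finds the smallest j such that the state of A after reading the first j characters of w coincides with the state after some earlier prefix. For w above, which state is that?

q3

State sequence: q0 -c-> q3 -a-> q3 -a-> q3 -c-> q6 -b-> q6 -b-> q6 -a-> q5 -a-> q0 -b-> q4
First repeat at step 2: q3 was already visited.

The earliest repeat is at step j = 2: A is in q3, which it already visited at step i = 1.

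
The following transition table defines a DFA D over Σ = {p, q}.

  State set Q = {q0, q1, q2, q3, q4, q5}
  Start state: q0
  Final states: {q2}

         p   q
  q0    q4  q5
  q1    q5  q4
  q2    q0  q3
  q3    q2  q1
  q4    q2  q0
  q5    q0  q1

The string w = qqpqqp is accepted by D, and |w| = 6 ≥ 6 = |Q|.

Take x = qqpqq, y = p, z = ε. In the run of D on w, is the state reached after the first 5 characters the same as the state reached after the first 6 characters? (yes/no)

no

State sequence: q0 -q-> q5 -q-> q1 -p-> q5 -q-> q1 -q-> q4 -p-> q2

After x (step 5): q4. After xy (step 6): q2.
They differ (q4 ≠ q2), so y is not a cycle from the state after x; this split is not the one the pumping-lemma construction produces, and pumping y need not keep the string in L(D).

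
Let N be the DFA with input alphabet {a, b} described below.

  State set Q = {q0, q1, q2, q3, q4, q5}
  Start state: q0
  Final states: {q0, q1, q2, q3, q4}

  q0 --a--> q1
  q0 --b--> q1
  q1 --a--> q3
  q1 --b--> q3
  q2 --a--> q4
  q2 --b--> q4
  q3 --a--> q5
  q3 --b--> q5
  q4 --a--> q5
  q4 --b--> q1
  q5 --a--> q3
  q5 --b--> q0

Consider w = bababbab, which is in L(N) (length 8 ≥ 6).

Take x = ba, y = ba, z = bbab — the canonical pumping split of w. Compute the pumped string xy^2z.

babababbab

xy^2z = ba·ba·ba·bbab = babababbab.
Reading y = ba takes N from q3 back to q3, so after x·y·y the machine is still in q3, and z then leads to the accepting state q3. Hence babababbab ∈ L(N).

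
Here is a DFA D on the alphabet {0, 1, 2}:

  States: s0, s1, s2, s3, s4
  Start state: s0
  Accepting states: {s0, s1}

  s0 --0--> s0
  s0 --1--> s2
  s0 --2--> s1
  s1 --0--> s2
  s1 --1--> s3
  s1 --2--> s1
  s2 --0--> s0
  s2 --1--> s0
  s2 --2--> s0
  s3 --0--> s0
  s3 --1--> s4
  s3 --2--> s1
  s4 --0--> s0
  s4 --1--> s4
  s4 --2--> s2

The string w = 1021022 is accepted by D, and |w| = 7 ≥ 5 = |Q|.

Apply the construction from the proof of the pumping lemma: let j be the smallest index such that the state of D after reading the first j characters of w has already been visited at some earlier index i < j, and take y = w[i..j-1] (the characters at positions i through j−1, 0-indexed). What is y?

10

Run of D on w = 1 0 2 1 0 2 2:
  step 0: s0  (start)
  step 1: s2  (read 1: s0→s2)
  step 2: s0  (read 0: s2→s0)   ← first repeat (s0 seen earlier)
  step 3: s1  (read 2: s0→s1)
  step 4: s3  (read 1: s1→s3)
  step 5: s0  (read 0: s3→s0)
  step 6: s1  (read 2: s0→s1)
  step 7: s1  (read 2: s1→s1)

So i = 0, j = 2, giving x = w[0:0] = ε, y = w[0:2] = 10, z = w[2:7] = 21022.
Check: |xy| = 2 ≤ 5 and |y| = 2 ≥ 1. Reading y takes D from s0 back to s0, so every xyⁱz is accepted.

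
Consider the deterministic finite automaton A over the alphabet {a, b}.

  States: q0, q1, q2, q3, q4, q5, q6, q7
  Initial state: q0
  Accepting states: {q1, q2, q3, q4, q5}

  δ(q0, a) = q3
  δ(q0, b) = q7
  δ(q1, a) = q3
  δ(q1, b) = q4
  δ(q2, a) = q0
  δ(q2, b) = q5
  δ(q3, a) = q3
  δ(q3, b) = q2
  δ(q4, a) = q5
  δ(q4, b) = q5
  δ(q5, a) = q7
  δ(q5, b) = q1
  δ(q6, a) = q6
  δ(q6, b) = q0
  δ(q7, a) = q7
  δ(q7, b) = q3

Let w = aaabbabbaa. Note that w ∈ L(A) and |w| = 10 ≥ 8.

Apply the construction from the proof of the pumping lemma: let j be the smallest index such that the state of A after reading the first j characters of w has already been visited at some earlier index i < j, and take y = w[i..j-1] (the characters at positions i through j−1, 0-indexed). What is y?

State sequence: q0 -a-> q3 -a-> q3 -a-> q3 -b-> q2 -b-> q5 -a-> q7 -b-> q3 -b-> q2 -a-> q0 -a-> q3
First repeat at step 2: q3 was already visited.

So i = 1, j = 2, giving x = w[0:1] = a, y = w[1:2] = a, z = w[2:10] = abbabbaa.
Check: |xy| = 2 ≤ 8 and |y| = 1 ≥ 1. Reading y takes A from q3 back to q3, so every xyⁱz is accepted.

a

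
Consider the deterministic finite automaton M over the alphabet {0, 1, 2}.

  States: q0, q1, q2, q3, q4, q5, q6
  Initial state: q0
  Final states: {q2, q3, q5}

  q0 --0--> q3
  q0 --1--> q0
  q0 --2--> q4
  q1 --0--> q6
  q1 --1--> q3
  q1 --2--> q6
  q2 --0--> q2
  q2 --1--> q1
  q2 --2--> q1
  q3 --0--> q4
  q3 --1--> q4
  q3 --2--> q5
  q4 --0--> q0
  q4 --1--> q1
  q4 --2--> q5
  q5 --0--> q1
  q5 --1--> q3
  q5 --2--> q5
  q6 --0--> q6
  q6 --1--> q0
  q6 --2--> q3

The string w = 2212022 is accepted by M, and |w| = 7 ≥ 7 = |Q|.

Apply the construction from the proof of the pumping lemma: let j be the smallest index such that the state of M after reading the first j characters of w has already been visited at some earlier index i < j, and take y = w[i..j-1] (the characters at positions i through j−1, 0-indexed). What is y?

12

State sequence: q0 -2-> q4 -2-> q5 -1-> q3 -2-> q5 -0-> q1 -2-> q6 -2-> q3
First repeat at step 4: q5 was already visited.

So i = 2, j = 4, giving x = w[0:2] = 22, y = w[2:4] = 12, z = w[4:7] = 022.
Check: |xy| = 4 ≤ 7 and |y| = 2 ≥ 1. Reading y takes M from q5 back to q5, so every xyⁱz is accepted.
Pumping length from the standard proof: p = 7 (the number of states). The repeated state found above gives |xy| = j ≤ 7 and |y| = j − i ≥ 1.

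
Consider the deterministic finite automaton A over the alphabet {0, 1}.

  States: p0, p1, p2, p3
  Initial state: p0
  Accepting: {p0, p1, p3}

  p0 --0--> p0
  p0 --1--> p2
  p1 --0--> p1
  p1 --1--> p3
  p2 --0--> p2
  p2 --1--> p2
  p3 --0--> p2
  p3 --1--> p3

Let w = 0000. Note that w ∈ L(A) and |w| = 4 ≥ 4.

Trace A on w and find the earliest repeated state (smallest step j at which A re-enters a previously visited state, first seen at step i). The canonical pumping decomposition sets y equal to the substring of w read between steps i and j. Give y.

State sequence: p0 -0-> p0 -0-> p0 -0-> p0 -0-> p0
First repeat at step 1: p0 was already visited.

So i = 0, j = 1, giving x = w[0:0] = ε, y = w[0:1] = 0, z = w[1:4] = 000.
Check: |xy| = 1 ≤ 4 and |y| = 1 ≥ 1. Reading y takes A from p0 back to p0, so every xyⁱz is accepted.

0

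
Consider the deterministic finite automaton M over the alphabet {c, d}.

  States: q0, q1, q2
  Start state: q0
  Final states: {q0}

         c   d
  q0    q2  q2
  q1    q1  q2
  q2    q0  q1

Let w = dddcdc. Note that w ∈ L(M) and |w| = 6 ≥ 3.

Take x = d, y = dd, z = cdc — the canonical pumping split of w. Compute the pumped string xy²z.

dddddcdc

xy^2z = d·dd·dd·cdc = dddddcdc.
Reading y = dd takes M from q2 back to q2, so after x·y·y the machine is still in q2, and z then leads to the accepting state q0. Hence dddddcdc ∈ L(M).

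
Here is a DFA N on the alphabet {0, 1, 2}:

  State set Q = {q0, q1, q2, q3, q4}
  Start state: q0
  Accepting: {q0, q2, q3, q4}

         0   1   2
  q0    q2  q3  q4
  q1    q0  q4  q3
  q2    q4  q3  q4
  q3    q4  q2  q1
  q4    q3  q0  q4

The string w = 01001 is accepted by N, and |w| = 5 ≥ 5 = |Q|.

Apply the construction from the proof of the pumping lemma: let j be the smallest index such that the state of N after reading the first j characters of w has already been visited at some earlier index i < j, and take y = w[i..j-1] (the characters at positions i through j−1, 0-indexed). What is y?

00

Run of N on w = 0 1 0 0 1:
  step 0: q0  (start)
  step 1: q2  (read 0: q0→q2)
  step 2: q3  (read 1: q2→q3)
  step 3: q4  (read 0: q3→q4)
  step 4: q3  (read 0: q4→q3)   ← first repeat (q3 seen earlier)
  step 5: q2  (read 1: q3→q2)

So i = 2, j = 4, giving x = w[0:2] = 01, y = w[2:4] = 00, z = w[4:5] = 1.
Check: |xy| = 4 ≤ 5 and |y| = 2 ≥ 1. Reading y takes N from q3 back to q3, so every xyⁱz is accepted.
Since N has 5 states, any run of length ≥ 5 visits 5+1 states, so by pigeonhole some state repeats within the first 5 steps — that repeat gives the pumpable loop.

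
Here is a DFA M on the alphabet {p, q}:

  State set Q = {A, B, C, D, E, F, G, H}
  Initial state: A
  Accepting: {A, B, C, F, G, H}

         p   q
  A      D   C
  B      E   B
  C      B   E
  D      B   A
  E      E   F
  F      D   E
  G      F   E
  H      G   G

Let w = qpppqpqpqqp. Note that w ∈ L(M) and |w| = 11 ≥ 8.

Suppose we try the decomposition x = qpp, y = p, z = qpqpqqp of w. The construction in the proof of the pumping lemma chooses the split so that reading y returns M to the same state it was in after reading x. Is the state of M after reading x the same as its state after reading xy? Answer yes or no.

yes

State sequence: A -q-> C -p-> B -p-> E -p-> E

After x (step 3): E. After xy (step 4): E.
They match, so y = p drives M around a cycle from E back to itself; pumping y any number of times keeps M in E before reading z, and xyⁱz ∈ L(M) for every i ≥ 0.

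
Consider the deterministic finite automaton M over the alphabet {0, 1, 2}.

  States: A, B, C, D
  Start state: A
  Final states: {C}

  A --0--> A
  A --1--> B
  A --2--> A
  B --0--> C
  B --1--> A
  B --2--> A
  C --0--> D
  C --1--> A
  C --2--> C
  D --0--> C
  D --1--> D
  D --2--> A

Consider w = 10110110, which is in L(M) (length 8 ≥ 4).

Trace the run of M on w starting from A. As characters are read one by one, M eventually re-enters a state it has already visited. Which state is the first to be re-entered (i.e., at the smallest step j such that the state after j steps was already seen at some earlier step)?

State sequence: A -1-> B -0-> C -1-> A -1-> B -0-> C -1-> A -1-> B -0-> C
First repeat at step 3: A was already visited.

The earliest repeat is at step j = 3: M is in A, which it already visited at step i = 0.
Pumping length from the standard proof: p = 4 (the number of states). The repeated state found above gives |xy| = j ≤ 4 and |y| = j − i ≥ 1.

A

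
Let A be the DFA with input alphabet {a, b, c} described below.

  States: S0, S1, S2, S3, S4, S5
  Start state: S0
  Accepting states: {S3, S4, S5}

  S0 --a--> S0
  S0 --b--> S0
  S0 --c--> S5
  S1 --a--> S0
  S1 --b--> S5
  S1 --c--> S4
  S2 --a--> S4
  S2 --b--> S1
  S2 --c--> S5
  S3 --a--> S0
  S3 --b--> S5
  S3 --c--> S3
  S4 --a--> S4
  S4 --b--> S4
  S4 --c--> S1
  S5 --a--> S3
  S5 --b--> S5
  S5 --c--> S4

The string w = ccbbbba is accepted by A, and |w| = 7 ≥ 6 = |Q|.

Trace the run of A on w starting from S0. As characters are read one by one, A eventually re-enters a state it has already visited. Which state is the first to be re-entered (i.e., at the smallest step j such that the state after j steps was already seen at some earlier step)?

S4

Run of A on w = c c b b b b a:
  step 0: S0  (start)
  step 1: S5  (read c: S0→S5)
  step 2: S4  (read c: S5→S4)
  step 3: S4  (read b: S4→S4)   ← first repeat (S4 seen earlier)
  step 4: S4  (read b: S4→S4)
  step 5: S4  (read b: S4→S4)
  step 6: S4  (read b: S4→S4)
  step 7: S4  (read a: S4→S4)

The earliest repeat is at step j = 3: A is in S4, which it already visited at step i = 2.
With |Q| = 6, pigeonhole forces a state repeat no later than step 6; the substring read between the first and second visits to that state can be pumped.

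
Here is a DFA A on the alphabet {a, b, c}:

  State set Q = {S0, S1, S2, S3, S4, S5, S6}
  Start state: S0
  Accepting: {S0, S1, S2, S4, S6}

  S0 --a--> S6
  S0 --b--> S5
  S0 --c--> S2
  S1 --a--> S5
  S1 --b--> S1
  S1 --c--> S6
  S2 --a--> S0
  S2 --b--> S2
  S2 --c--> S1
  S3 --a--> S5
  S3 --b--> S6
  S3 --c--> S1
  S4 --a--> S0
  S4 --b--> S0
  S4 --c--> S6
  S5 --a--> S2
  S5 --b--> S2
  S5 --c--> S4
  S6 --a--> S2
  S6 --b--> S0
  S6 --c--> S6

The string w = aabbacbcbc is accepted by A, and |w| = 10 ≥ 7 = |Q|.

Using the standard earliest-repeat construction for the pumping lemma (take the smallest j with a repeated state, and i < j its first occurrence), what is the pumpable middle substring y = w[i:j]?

State sequence: S0 -a-> S6 -a-> S2 -b-> S2 -b-> S2 -a-> S0 -c-> S2 -b-> S2 -c-> S1 -b-> S1 -c-> S6
First repeat at step 3: S2 was already visited.

So i = 2, j = 3, giving x = w[0:2] = aa, y = w[2:3] = b, z = w[3:10] = bacbcbc.
Check: |xy| = 3 ≤ 7 and |y| = 1 ≥ 1. Reading y takes A from S2 back to S2, so every xyⁱz is accepted.
The DFA has 7 states, so the proof of the pumping lemma guarantees a repeated state among the first 7+1 visited; the segment between the two visits is the pumpable y.

b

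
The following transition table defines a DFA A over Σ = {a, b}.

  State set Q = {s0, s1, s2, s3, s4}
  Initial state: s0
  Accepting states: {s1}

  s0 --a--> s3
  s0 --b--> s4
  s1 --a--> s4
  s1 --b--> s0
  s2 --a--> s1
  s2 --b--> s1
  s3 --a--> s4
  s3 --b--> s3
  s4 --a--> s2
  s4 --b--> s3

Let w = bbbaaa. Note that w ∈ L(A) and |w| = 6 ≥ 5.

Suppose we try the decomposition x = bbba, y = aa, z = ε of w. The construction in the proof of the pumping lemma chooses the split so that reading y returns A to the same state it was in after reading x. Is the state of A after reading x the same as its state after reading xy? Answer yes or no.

no

State sequence: s0 -b-> s4 -b-> s3 -b-> s3 -a-> s4 -a-> s2 -a-> s1

After x (step 4): s4. After xy (step 6): s1.
They differ (s4 ≠ s1), so y is not a cycle from the state after x; this split is not the one the pumping-lemma construction produces, and pumping y need not keep the string in L(A).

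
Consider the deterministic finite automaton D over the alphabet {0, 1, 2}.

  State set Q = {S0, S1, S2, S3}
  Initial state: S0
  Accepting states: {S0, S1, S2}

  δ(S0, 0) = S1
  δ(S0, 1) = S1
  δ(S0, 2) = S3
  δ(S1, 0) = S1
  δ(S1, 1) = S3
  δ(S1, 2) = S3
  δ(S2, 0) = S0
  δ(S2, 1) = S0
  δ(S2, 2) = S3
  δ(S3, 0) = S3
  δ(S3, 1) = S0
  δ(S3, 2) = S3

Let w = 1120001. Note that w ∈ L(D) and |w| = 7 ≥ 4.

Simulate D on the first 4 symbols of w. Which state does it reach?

State sequence: S0 -1-> S1 -1-> S3 -2-> S3 -0-> S3

After reading 4 characters, D is in state S3.

S3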